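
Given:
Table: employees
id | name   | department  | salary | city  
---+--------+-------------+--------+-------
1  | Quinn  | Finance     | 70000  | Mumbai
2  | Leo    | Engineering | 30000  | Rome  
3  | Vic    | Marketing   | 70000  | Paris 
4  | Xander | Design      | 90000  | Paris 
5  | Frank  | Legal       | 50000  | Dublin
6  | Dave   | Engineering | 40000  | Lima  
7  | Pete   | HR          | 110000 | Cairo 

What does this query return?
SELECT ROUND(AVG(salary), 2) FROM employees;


SUM(salary) = 460000
COUNT = 7
ROUND(AVG, 2) = ROUND(460000 / 7, 2) = 65714.29

65714.29


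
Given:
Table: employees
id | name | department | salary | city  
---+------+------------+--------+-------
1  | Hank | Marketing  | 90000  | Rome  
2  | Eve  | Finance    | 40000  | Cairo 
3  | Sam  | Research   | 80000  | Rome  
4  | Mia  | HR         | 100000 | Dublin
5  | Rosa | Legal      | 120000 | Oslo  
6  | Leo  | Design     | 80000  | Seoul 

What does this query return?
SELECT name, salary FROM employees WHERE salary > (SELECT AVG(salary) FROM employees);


Subquery: AVG(salary) = 85000.0
Filtering: salary > 85000.0
  Hank (90000) -> MATCH
  Mia (100000) -> MATCH
  Rosa (120000) -> MATCH


3 rows:
Hank, 90000
Mia, 100000
Rosa, 120000


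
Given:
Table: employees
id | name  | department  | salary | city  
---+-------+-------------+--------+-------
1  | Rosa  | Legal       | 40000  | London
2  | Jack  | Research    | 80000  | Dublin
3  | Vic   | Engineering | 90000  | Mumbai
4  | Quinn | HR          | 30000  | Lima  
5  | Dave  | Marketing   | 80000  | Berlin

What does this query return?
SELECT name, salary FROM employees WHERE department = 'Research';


Filtering: department = 'Research'
Matching rows: 1

1 rows:
Jack, 80000


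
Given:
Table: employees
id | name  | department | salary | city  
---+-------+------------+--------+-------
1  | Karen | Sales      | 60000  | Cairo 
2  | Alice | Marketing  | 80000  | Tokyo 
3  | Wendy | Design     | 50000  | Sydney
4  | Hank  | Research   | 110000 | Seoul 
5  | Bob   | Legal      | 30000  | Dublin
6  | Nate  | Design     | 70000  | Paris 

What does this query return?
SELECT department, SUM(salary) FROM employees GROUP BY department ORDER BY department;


Summing salary within each department:
  Design: 50000 + 70000 = 120000
  Legal: 30000 = 30000
  Marketing: 80000 = 80000
  Research: 110000 = 110000
  Sales: 60000 = 60000


5 groups:
Design, 120000
Legal, 30000
Marketing, 80000
Research, 110000
Sales, 60000


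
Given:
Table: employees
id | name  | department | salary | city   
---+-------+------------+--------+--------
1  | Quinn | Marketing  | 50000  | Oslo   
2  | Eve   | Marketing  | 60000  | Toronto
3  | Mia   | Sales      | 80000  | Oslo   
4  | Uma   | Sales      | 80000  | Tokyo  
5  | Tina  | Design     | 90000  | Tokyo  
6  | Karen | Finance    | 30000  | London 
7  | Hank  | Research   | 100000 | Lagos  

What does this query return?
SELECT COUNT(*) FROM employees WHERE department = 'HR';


Counting rows where department = 'HR'


0


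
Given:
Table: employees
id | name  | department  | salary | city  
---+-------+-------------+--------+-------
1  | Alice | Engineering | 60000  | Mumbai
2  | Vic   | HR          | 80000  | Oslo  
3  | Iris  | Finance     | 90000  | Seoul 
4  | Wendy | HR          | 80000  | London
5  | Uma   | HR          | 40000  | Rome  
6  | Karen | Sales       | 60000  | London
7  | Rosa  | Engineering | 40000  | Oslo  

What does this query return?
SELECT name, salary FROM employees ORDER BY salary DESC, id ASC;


Sorting by salary DESC, then id ASC for ties

7 rows:
Iris, 90000
Vic, 80000
Wendy, 80000
Alice, 60000
Karen, 60000
Uma, 40000
Rosa, 40000


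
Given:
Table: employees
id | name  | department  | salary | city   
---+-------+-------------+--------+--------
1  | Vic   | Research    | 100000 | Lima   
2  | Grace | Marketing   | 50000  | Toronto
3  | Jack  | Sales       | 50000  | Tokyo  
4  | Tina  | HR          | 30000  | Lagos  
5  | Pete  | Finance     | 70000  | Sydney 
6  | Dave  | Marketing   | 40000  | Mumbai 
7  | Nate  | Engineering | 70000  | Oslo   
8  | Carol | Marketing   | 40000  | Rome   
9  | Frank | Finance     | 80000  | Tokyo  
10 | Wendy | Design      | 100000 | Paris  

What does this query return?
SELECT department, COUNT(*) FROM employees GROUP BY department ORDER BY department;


Assigning each row to its department group:
  Vic -> Research
  Grace -> Marketing
  Jack -> Sales
  Tina -> HR
  Pete -> Finance
  Dave -> Marketing
  Nate -> Engineering
  Carol -> Marketing
  Frank -> Finance
  Wendy -> Design


7 groups:
Design, 1
Engineering, 1
Finance, 2
HR, 1
Marketing, 3
Research, 1
Sales, 1


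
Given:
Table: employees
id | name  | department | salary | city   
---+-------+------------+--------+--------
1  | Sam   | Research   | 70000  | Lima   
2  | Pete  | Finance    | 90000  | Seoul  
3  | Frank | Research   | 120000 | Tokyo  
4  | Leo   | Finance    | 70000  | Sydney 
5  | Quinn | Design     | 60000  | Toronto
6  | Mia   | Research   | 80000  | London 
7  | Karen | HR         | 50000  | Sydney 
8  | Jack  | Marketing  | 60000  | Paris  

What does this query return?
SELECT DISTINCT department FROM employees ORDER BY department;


All 'department' values (row order): Research, Finance, Research, Finance, Design, Research, HR, Marketing
Removing duplicates leaves 5 unique value(s).

5 values:
Design
Finance
HR
Marketing
Research


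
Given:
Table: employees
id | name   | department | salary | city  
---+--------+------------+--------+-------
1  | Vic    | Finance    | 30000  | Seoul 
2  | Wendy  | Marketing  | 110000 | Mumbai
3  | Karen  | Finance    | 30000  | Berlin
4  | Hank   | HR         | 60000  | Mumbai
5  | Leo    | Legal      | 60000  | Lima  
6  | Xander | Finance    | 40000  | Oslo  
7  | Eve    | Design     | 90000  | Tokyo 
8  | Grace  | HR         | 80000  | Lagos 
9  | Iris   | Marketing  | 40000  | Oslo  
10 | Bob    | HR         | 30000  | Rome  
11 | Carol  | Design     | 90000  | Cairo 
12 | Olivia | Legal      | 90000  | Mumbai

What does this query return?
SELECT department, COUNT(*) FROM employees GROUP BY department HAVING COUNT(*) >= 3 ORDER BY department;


Groups with count >= 3:
  Finance: 3 -> PASS
  HR: 3 -> PASS
  Design: 2 -> filtered out
  Legal: 2 -> filtered out
  Marketing: 2 -> filtered out


2 groups:
Finance, 3
HR, 3


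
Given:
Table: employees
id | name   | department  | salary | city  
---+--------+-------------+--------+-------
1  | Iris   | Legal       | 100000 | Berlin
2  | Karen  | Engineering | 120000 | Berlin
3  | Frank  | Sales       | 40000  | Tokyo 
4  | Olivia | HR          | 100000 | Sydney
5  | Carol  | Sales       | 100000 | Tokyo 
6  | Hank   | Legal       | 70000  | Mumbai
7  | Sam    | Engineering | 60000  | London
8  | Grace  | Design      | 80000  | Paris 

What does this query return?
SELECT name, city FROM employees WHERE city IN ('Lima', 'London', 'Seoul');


Filtering: city IN ('Lima', 'London', 'Seoul')
Matching: 1 rows

1 rows:
Sam, London


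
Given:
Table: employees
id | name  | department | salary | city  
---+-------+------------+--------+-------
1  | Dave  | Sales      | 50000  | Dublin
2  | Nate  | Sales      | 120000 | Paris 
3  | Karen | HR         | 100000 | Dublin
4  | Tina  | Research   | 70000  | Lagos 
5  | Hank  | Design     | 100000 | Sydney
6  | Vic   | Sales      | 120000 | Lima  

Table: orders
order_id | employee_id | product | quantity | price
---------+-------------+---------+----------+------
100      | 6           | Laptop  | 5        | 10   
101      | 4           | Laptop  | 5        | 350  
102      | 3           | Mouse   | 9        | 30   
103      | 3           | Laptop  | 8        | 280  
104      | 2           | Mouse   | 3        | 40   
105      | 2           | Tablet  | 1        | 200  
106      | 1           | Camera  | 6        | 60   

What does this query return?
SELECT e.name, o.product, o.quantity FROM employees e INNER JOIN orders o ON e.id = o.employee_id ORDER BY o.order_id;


Joining employees.id = orders.employee_id:
  employee Vic (id=6) -> order Laptop
  employee Tina (id=4) -> order Laptop
  employee Karen (id=3) -> order Mouse
  employee Karen (id=3) -> order Laptop
  employee Nate (id=2) -> order Mouse
  employee Nate (id=2) -> order Tablet
  employee Dave (id=1) -> order Camera


7 rows:
Vic, Laptop, 5
Tina, Laptop, 5
Karen, Mouse, 9
Karen, Laptop, 8
Nate, Mouse, 3
Nate, Tablet, 1
Dave, Camera, 6


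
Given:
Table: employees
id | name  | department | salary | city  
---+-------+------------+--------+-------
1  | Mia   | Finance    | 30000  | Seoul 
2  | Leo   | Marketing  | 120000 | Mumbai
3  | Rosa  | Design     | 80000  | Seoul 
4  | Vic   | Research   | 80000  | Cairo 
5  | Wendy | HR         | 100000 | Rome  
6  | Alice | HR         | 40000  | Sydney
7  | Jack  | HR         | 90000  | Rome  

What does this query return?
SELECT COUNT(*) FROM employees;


COUNT(*) counts all rows

7


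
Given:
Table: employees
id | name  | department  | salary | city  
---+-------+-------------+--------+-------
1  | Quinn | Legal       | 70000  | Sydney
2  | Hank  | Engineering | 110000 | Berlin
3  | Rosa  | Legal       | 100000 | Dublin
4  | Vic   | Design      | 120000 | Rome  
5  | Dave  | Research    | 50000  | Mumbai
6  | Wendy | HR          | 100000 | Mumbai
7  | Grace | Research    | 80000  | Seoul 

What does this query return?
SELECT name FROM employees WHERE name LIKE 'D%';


LIKE 'D%' matches names starting with 'D'
Matching: 1

1 rows:
Dave


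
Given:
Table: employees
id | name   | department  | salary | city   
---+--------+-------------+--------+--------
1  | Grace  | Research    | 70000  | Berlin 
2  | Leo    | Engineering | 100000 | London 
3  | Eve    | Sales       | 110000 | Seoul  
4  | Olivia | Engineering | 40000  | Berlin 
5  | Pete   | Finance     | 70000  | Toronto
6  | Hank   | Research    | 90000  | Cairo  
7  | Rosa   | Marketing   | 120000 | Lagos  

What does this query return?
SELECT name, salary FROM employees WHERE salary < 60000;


Filtering: salary < 60000
Matching: 1 rows

1 rows:
Olivia, 40000


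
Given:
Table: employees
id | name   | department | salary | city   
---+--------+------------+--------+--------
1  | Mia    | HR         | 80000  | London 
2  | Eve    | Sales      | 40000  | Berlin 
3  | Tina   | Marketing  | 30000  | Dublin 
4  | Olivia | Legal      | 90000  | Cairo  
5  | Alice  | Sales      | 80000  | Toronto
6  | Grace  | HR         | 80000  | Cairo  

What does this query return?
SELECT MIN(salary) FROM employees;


Salaries: 80000, 40000, 30000, 90000, 80000, 80000
MIN = 30000

30000


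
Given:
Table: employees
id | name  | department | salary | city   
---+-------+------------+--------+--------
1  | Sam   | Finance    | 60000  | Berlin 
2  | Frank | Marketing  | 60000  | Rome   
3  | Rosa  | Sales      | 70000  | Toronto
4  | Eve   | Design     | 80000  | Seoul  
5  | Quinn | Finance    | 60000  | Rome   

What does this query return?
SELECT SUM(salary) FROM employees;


SUM(salary) = 60000 + 60000 + 70000 + 80000 + 60000 = 330000

330000


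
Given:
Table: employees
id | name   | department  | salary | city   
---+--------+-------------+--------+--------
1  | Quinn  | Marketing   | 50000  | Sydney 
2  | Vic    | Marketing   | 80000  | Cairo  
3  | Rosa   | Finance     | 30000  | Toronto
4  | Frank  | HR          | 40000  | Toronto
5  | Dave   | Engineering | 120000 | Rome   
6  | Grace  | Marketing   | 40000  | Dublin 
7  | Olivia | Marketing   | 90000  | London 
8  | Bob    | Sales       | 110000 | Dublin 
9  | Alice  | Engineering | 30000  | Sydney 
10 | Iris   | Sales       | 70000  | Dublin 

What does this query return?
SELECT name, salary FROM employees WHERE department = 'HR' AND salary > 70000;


Filtering: department = 'HR' AND salary > 70000
Matching: 0 rows

Empty result set (0 rows)


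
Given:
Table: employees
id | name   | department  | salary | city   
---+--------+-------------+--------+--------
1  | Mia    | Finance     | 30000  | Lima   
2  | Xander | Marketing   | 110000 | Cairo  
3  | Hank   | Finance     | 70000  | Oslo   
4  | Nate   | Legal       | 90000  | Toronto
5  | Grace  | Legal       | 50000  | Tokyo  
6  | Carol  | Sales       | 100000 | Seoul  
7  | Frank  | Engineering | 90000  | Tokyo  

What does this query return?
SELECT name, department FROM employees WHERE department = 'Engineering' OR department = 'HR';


Filtering: department = 'Engineering' OR 'HR'
Matching: 1 rows

1 rows:
Frank, Engineering


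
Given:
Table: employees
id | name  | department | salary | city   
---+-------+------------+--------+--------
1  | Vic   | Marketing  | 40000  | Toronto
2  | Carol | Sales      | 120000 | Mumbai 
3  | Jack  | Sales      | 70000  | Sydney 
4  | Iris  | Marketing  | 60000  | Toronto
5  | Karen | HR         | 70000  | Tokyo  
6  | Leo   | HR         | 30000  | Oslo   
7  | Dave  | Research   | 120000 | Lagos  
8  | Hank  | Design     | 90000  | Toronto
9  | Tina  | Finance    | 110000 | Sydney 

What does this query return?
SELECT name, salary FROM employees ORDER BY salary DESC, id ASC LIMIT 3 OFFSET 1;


Sort by salary DESC (id ASC tiebreak), then skip 1 and take 3
Rows 2 through 4

3 rows:
Dave, 120000
Tina, 110000
Hank, 90000


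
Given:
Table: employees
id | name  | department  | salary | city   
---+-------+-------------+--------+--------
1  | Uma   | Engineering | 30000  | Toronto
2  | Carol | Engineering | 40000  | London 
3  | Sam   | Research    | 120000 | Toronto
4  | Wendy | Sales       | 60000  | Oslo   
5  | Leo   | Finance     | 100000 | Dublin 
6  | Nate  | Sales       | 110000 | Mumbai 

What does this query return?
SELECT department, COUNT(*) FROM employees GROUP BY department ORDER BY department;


Assigning each row to its department group:
  Uma -> Engineering
  Carol -> Engineering
  Sam -> Research
  Wendy -> Sales
  Leo -> Finance
  Nate -> Sales


4 groups:
Engineering, 2
Finance, 1
Research, 1
Sales, 2


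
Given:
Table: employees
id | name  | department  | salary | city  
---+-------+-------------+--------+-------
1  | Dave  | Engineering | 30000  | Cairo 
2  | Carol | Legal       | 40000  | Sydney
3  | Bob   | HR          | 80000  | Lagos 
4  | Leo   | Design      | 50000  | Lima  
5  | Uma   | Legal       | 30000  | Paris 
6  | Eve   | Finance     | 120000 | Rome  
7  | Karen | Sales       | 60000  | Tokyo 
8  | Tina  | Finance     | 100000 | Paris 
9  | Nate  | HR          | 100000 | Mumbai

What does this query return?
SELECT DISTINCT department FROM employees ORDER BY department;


All 'department' values (row order): Engineering, Legal, HR, Design, Legal, Finance, Sales, Finance, HR
Removing duplicates leaves 6 unique value(s).

6 values:
Design
Engineering
Finance
HR
Legal
Sales


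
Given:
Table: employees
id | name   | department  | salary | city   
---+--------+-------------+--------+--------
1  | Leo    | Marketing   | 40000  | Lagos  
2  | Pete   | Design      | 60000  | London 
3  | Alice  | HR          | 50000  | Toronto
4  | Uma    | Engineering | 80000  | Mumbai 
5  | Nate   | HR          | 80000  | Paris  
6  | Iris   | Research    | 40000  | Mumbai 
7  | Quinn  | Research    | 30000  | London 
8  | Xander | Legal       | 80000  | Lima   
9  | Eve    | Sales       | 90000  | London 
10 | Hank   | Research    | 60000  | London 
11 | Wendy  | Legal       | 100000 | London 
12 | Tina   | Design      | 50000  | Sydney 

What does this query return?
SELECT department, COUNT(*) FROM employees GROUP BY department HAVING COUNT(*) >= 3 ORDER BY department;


Groups with count >= 3:
  Research: 3 -> PASS
  Design: 2 -> filtered out
  Engineering: 1 -> filtered out
  HR: 2 -> filtered out
  Legal: 2 -> filtered out
  Marketing: 1 -> filtered out
  Sales: 1 -> filtered out


1 groups:
Research, 3


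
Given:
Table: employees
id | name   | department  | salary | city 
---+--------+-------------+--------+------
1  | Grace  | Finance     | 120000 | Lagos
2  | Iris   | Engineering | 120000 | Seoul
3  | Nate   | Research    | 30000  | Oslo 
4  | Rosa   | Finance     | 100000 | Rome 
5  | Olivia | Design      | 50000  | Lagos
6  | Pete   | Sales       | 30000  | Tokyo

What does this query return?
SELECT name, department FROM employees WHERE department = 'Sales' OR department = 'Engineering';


Filtering: department = 'Sales' OR 'Engineering'
Matching: 2 rows

2 rows:
Iris, Engineering
Pete, Sales


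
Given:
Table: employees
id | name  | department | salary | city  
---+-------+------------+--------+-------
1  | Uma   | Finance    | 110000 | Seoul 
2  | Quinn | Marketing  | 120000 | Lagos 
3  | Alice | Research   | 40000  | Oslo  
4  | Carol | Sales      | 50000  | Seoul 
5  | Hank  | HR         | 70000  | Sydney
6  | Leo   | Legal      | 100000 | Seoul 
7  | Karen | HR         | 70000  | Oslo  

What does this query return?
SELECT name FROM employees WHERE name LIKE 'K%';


LIKE 'K%' matches names starting with 'K'
Matching: 1

1 rows:
Karen


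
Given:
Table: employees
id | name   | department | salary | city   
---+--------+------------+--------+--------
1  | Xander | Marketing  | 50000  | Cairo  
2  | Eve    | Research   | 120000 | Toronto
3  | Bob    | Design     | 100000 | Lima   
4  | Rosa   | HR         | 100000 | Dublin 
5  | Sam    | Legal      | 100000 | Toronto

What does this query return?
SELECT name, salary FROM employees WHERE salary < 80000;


Filtering: salary < 80000
Matching: 1 rows

1 rows:
Xander, 50000


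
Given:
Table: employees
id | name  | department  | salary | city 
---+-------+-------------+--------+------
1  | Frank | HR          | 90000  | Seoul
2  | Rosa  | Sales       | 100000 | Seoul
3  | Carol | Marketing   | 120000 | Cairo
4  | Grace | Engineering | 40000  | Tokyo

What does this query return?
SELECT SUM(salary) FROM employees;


SUM(salary) = 90000 + 100000 + 120000 + 40000 = 350000

350000


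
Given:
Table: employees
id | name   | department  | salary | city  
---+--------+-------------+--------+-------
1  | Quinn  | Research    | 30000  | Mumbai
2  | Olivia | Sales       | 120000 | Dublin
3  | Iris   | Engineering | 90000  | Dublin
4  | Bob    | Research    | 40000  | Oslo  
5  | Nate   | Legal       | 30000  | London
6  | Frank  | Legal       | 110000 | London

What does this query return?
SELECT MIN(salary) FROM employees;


Salaries: 30000, 120000, 90000, 40000, 30000, 110000
MIN = 30000

30000


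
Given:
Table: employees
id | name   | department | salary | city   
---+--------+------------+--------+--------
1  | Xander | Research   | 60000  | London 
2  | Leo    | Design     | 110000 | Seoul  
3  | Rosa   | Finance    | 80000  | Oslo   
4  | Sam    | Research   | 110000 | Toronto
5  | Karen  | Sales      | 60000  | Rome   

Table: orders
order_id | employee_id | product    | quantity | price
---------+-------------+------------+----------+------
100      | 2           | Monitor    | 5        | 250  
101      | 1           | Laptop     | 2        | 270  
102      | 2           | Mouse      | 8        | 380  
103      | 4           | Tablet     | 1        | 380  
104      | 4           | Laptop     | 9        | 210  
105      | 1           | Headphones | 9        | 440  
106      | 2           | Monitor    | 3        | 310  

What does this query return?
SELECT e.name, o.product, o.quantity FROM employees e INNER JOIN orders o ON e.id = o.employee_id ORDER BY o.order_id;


Joining employees.id = orders.employee_id:
  employee Leo (id=2) -> order Monitor
  employee Xander (id=1) -> order Laptop
  employee Leo (id=2) -> order Mouse
  employee Sam (id=4) -> order Tablet
  employee Sam (id=4) -> order Laptop
  employee Xander (id=1) -> order Headphones
  employee Leo (id=2) -> order Monitor


7 rows:
Leo, Monitor, 5
Xander, Laptop, 2
Leo, Mouse, 8
Sam, Tablet, 1
Sam, Laptop, 9
Xander, Headphones, 9
Leo, Monitor, 3


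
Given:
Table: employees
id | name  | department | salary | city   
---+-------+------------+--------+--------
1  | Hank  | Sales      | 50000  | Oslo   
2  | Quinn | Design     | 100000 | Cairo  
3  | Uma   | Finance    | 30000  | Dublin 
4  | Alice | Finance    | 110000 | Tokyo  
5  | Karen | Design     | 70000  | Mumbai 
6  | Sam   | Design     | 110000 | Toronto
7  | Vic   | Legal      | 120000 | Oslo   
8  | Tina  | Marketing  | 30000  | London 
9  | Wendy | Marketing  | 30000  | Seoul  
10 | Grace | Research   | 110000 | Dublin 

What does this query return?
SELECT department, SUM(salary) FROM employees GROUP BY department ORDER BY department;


Summing salary within each department:
  Design: 100000 + 70000 + 110000 = 280000
  Finance: 30000 + 110000 = 140000
  Legal: 120000 = 120000
  Marketing: 30000 + 30000 = 60000
  Research: 110000 = 110000
  Sales: 50000 = 50000


6 groups:
Design, 280000
Finance, 140000
Legal, 120000
Marketing, 60000
Research, 110000
Sales, 50000


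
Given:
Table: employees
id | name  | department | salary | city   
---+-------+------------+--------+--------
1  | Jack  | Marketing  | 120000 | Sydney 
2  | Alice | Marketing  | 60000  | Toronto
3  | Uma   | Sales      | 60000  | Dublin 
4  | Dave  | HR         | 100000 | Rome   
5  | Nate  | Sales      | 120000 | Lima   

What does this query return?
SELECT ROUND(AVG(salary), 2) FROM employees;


SUM(salary) = 460000
COUNT = 5
ROUND(AVG, 2) = ROUND(460000 / 5, 2) = 92000.0

92000.0


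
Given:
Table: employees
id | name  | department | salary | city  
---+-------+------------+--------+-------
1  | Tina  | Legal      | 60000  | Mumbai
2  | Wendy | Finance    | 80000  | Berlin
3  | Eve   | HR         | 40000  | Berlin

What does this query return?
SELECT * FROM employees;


SELECT * returns all 3 rows with all columns

3 rows:
1, Tina, Legal, 60000, Mumbai
2, Wendy, Finance, 80000, Berlin
3, Eve, HR, 40000, Berlin


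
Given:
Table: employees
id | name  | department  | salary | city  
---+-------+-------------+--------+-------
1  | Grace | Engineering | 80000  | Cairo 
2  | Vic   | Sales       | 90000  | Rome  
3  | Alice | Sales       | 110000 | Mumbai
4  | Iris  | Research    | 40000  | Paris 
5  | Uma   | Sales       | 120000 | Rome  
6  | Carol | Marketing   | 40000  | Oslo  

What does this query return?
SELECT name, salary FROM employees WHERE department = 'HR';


Filtering: department = 'HR'
Matching rows: 0

Empty result set (0 rows)


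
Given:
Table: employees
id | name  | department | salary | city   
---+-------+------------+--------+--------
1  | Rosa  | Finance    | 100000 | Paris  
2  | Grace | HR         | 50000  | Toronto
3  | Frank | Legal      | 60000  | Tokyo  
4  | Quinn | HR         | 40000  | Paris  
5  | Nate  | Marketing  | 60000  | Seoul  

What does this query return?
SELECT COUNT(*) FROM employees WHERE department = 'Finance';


Counting rows where department = 'Finance'
  Rosa -> MATCH


1


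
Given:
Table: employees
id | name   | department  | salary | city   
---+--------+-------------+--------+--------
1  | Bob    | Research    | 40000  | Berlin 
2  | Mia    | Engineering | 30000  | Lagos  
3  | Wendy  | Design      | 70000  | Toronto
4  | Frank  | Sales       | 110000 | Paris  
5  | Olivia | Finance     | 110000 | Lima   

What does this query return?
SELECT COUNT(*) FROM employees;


COUNT(*) counts all rows

5


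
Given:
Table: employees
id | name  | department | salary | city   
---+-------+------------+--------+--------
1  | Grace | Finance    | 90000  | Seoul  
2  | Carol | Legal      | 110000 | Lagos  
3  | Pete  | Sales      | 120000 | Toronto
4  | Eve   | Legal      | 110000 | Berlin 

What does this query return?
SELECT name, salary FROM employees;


Projecting columns: name, salary

4 rows:
Grace, 90000
Carol, 110000
Pete, 120000
Eve, 110000


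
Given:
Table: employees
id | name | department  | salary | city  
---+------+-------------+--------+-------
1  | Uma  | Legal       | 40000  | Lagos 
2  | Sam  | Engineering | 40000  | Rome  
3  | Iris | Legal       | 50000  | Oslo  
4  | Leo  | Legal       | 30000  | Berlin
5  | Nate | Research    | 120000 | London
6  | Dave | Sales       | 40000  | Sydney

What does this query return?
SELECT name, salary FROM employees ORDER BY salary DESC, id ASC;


Sorting by salary DESC, then id ASC for ties

6 rows:
Nate, 120000
Iris, 50000
Uma, 40000
Sam, 40000
Dave, 40000
Leo, 30000


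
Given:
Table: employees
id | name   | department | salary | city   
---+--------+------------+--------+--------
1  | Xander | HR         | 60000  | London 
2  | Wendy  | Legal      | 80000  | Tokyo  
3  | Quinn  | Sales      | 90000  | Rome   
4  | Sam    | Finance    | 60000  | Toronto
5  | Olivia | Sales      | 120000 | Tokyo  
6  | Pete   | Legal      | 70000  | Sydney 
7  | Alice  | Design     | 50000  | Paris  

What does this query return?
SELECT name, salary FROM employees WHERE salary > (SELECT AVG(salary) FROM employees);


Subquery: AVG(salary) = 75714.29
Filtering: salary > 75714.29
  Wendy (80000) -> MATCH
  Quinn (90000) -> MATCH
  Olivia (120000) -> MATCH


3 rows:
Wendy, 80000
Quinn, 90000
Olivia, 120000


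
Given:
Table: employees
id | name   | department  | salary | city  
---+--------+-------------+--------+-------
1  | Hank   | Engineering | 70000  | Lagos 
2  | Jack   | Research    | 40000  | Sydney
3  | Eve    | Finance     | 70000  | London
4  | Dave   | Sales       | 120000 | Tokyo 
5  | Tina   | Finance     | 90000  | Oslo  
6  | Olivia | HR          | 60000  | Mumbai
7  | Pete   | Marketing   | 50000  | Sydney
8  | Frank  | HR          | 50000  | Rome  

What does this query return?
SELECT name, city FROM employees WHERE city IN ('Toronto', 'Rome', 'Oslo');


Filtering: city IN ('Toronto', 'Rome', 'Oslo')
Matching: 2 rows

2 rows:
Tina, Oslo
Frank, Rome


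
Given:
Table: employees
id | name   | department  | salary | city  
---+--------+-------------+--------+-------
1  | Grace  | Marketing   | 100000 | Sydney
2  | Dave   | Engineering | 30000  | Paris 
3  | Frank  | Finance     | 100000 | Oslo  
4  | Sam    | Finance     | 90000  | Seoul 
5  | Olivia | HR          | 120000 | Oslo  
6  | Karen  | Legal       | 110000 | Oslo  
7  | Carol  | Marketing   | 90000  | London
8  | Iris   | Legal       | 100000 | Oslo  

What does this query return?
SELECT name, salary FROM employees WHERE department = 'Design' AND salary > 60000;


Filtering: department = 'Design' AND salary > 60000
Matching: 0 rows

Empty result set (0 rows)


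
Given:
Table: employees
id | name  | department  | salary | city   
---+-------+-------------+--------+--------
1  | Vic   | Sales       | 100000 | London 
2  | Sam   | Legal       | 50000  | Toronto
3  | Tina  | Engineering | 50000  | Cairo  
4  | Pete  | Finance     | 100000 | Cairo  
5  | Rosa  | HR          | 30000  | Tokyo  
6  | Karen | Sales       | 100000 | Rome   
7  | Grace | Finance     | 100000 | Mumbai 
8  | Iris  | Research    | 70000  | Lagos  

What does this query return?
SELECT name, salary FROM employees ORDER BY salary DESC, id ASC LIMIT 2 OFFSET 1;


Sort by salary DESC (id ASC tiebreak), then skip 1 and take 2
Rows 2 through 3

2 rows:
Pete, 100000
Karen, 100000


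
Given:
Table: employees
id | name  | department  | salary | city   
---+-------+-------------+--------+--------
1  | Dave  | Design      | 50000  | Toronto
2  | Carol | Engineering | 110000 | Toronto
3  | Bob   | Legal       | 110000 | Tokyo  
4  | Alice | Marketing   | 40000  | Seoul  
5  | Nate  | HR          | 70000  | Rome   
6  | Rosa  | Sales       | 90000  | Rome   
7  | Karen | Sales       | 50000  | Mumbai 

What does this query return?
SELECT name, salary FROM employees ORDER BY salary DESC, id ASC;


Sorting by salary DESC, then id ASC for ties

7 rows:
Carol, 110000
Bob, 110000
Rosa, 90000
Nate, 70000
Dave, 50000
Karen, 50000
Alice, 40000


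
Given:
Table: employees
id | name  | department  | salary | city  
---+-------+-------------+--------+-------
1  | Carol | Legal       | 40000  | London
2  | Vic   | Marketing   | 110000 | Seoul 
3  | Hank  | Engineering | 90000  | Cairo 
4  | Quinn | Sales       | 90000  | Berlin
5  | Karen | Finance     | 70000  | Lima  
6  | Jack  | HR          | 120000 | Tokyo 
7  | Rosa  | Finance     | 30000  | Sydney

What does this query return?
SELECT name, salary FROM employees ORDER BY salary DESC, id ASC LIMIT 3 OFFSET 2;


Sort by salary DESC (id ASC tiebreak), then skip 2 and take 3
Rows 3 through 5

3 rows:
Hank, 90000
Quinn, 90000
Karen, 70000


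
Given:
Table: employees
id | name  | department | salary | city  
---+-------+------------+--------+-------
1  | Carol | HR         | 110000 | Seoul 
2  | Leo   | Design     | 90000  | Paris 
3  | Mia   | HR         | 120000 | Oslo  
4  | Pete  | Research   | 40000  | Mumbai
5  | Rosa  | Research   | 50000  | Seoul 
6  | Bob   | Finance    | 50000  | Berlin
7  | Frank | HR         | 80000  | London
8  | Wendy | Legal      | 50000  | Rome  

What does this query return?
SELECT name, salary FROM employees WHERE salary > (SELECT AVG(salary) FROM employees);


Subquery: AVG(salary) = 73750.0
Filtering: salary > 73750.0
  Carol (110000) -> MATCH
  Leo (90000) -> MATCH
  Mia (120000) -> MATCH
  Frank (80000) -> MATCH


4 rows:
Carol, 110000
Leo, 90000
Mia, 120000
Frank, 80000


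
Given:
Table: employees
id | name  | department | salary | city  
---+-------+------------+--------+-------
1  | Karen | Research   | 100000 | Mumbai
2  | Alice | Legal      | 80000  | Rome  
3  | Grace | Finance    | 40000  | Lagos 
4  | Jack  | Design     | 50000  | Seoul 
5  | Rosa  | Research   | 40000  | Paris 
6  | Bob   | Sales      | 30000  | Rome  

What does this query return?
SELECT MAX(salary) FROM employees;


Salaries: 100000, 80000, 40000, 50000, 40000, 30000
MAX = 100000

100000


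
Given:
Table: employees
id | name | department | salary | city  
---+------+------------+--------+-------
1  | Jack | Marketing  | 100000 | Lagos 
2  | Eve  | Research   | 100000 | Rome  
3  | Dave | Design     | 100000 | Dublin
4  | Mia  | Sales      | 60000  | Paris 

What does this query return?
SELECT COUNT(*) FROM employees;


COUNT(*) counts all rows

4


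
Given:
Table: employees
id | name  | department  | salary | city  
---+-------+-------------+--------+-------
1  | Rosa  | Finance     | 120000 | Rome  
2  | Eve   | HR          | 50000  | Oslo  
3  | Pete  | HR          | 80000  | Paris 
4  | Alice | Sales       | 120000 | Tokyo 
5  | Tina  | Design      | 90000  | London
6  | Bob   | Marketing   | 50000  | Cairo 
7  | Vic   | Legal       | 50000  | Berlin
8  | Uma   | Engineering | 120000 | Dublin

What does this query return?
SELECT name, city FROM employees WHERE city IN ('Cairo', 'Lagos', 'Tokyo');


Filtering: city IN ('Cairo', 'Lagos', 'Tokyo')
Matching: 2 rows

2 rows:
Alice, Tokyo
Bob, Cairo


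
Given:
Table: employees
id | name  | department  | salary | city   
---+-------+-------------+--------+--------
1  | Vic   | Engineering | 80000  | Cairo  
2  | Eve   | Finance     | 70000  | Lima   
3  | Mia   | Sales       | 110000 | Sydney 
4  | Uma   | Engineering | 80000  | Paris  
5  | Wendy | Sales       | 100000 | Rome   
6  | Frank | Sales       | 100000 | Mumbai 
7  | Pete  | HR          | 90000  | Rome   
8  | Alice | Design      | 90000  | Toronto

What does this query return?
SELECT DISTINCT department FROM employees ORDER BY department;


All 'department' values (row order): Engineering, Finance, Sales, Engineering, Sales, Sales, HR, Design
Removing duplicates leaves 5 unique value(s).

5 values:
Design
Engineering
Finance
HR
Sales


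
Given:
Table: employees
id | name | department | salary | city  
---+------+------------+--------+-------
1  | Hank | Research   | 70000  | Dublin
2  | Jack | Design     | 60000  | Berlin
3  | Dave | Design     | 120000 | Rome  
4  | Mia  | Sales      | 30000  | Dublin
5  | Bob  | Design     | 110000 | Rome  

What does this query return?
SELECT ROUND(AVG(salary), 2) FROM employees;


SUM(salary) = 390000
COUNT = 5
ROUND(AVG, 2) = ROUND(390000 / 5, 2) = 78000.0

78000.0


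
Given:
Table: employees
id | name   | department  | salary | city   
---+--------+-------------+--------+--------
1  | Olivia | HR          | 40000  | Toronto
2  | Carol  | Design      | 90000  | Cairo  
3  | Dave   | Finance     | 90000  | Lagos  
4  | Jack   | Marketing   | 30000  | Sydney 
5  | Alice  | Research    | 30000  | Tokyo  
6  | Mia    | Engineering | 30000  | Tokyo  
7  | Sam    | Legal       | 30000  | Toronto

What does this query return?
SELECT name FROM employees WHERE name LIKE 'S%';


LIKE 'S%' matches names starting with 'S'
Matching: 1

1 rows:
Sam


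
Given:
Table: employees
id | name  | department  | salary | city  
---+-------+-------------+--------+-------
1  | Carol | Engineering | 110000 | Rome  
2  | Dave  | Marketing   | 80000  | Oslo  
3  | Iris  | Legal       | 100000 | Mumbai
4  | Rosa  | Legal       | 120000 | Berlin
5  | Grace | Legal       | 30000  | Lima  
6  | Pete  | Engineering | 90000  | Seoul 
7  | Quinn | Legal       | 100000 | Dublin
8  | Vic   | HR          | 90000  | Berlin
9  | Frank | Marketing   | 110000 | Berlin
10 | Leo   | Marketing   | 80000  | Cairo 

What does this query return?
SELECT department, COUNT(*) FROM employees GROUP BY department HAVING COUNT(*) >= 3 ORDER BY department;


Groups with count >= 3:
  Legal: 4 -> PASS
  Marketing: 3 -> PASS
  Engineering: 2 -> filtered out
  HR: 1 -> filtered out


2 groups:
Legal, 4
Marketing, 3


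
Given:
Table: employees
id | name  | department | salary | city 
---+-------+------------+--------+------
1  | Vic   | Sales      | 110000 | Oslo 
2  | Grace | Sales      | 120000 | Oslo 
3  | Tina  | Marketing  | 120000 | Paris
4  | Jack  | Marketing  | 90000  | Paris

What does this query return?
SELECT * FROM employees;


SELECT * returns all 4 rows with all columns

4 rows:
1, Vic, Sales, 110000, Oslo
2, Grace, Sales, 120000, Oslo
3, Tina, Marketing, 120000, Paris
4, Jack, Marketing, 90000, Paris


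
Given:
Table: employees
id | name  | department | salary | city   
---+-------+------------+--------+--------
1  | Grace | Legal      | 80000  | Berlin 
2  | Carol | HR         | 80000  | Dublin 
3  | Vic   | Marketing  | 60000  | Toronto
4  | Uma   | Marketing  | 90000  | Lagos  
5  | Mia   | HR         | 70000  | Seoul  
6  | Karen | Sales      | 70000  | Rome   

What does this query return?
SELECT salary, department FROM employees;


Projecting columns: salary, department

6 rows:
80000, Legal
80000, HR
60000, Marketing
90000, Marketing
70000, HR
70000, Sales


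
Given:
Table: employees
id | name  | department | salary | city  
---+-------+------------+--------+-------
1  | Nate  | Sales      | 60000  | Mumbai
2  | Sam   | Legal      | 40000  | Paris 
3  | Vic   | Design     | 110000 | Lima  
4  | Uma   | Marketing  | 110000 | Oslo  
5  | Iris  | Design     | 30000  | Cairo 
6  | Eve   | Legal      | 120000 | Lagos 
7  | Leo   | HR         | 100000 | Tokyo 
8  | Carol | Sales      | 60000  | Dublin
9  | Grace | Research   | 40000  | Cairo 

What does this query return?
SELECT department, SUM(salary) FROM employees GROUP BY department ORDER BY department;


Summing salary within each department:
  Design: 110000 + 30000 = 140000
  HR: 100000 = 100000
  Legal: 40000 + 120000 = 160000
  Marketing: 110000 = 110000
  Research: 40000 = 40000
  Sales: 60000 + 60000 = 120000


6 groups:
Design, 140000
HR, 100000
Legal, 160000
Marketing, 110000
Research, 40000
Sales, 120000


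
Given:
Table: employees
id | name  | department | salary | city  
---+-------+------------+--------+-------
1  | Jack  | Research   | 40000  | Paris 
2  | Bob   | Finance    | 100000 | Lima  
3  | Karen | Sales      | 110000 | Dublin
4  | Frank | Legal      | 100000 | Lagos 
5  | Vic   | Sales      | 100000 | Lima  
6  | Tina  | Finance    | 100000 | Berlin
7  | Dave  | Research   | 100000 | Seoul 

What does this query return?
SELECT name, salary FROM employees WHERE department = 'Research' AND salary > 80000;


Filtering: department = 'Research' AND salary > 80000
Matching: 1 rows

1 rows:
Dave, 100000


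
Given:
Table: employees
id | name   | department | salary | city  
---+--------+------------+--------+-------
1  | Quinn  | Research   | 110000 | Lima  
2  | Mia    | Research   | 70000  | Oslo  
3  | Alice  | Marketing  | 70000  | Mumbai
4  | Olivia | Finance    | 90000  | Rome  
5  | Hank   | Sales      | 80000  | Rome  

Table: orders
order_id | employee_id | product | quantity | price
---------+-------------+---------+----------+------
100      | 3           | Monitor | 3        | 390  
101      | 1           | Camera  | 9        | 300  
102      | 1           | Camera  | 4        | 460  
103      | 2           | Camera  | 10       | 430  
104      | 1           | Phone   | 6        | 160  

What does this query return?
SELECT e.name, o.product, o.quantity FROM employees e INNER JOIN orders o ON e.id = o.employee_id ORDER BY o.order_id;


Joining employees.id = orders.employee_id:
  employee Alice (id=3) -> order Monitor
  employee Quinn (id=1) -> order Camera
  employee Quinn (id=1) -> order Camera
  employee Mia (id=2) -> order Camera
  employee Quinn (id=1) -> order Phone


5 rows:
Alice, Monitor, 3
Quinn, Camera, 9
Quinn, Camera, 4
Mia, Camera, 10
Quinn, Phone, 6


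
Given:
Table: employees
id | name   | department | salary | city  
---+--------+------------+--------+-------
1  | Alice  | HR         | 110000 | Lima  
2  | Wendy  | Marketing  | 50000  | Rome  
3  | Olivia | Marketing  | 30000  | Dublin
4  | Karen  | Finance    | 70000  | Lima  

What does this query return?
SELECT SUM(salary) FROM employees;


SUM(salary) = 110000 + 50000 + 30000 + 70000 = 260000

260000


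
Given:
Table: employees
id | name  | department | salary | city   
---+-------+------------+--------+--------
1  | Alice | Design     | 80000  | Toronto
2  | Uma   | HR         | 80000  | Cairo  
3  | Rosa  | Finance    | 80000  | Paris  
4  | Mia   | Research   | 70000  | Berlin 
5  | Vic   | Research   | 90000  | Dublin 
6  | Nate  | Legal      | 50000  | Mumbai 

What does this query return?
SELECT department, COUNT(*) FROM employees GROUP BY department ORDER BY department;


Assigning each row to its department group:
  Alice -> Design
  Uma -> HR
  Rosa -> Finance
  Mia -> Research
  Vic -> Research
  Nate -> Legal


5 groups:
Design, 1
Finance, 1
HR, 1
Legal, 1
Research, 2


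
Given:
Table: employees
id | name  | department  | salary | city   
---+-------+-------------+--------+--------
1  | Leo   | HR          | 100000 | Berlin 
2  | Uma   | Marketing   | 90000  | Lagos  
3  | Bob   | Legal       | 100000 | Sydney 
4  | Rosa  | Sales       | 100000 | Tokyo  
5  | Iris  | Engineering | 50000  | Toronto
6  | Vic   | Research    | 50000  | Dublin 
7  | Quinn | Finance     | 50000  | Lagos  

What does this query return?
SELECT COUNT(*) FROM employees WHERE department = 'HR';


Counting rows where department = 'HR'
  Leo -> MATCH


1


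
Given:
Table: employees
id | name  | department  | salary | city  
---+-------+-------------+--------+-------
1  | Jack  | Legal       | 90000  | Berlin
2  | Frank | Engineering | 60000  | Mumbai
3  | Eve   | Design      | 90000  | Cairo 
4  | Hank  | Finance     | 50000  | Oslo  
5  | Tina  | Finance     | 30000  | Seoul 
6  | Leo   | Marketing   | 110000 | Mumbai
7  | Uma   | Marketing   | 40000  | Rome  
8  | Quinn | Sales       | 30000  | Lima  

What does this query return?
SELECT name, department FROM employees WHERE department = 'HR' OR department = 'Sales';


Filtering: department = 'HR' OR 'Sales'
Matching: 1 rows

1 rows:
Quinn, Sales


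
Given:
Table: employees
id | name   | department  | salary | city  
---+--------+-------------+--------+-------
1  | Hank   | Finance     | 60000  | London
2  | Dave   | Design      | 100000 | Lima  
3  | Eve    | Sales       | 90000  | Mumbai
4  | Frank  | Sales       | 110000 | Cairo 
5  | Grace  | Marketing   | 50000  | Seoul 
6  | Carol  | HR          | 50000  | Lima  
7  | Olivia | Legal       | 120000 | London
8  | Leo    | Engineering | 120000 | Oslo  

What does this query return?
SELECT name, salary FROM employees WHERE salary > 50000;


Filtering: salary > 50000
Matching: 6 rows

6 rows:
Hank, 60000
Dave, 100000
Eve, 90000
Frank, 110000
Olivia, 120000
Leo, 120000
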